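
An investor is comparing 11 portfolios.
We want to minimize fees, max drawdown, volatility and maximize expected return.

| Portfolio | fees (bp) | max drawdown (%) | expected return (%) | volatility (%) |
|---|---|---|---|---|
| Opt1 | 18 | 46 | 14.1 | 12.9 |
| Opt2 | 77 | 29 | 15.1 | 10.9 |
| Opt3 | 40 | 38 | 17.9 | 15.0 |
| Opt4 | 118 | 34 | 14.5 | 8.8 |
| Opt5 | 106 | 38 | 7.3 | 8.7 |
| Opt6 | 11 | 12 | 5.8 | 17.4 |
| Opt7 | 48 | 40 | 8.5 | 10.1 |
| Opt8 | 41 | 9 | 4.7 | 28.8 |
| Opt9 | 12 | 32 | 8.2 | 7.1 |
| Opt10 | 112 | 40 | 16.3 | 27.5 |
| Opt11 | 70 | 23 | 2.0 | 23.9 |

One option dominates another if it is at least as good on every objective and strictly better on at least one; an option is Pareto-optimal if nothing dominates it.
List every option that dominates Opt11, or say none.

Opt6: fees 11≤70, max drawdown 12≤23, expected return 5.8≥2.0, volatility 17.4≤23.9 — dominates Opt11.
Others (Opt1, Opt2, Opt3, Opt4, Opt5, Opt7, Opt8, Opt9, Opt10) are each worse than Opt11 on at least one objective.

Opt6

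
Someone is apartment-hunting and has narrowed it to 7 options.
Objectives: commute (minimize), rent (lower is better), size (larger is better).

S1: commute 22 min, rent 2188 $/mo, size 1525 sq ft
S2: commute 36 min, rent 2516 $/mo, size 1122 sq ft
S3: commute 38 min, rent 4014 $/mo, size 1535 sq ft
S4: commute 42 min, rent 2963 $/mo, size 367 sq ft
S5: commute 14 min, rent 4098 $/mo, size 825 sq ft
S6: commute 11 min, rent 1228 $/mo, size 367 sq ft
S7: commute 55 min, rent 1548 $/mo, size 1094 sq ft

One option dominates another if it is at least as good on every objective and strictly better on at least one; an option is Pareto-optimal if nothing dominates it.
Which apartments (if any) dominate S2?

S1

S1: commute 22≤36, rent 2188≤2516, size 1525≥1122 — dominates S2.
Others (S3, S4, S5, S6, S7) are each worse than S2 on at least one objective.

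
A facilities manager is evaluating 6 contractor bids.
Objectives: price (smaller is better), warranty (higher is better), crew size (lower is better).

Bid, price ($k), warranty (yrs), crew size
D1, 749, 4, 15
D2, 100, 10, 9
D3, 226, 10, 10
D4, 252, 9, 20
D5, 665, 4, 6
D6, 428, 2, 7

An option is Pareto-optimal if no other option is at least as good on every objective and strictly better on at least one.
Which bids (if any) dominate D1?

D2: price 100≤749, warranty 10≥4, crew size 9≤15 — dominates D1.
D3: price 226≤749, warranty 10≥4, crew size 10≤15 — dominates D1.
D5: price 665≤749, warranty 4≥4, crew size 6≤15 — dominates D1.
Others (D4, D6) are each worse than D1 on at least one objective.

D2, D3, D5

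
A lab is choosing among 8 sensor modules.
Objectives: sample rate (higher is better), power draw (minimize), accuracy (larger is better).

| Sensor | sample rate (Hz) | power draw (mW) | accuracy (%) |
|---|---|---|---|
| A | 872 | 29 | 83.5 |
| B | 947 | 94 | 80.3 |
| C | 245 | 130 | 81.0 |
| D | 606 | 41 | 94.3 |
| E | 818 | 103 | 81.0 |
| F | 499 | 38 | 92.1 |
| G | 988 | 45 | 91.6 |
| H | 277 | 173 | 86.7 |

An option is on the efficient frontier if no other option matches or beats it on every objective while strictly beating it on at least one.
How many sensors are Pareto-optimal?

A: not dominated (best power draw).
B: dominated by G (sample rate 988≥947, power draw 45≤94, accuracy 91.6≥80.3).
C: dominated by A (sample rate 872≥245, power draw 29≤130, accuracy 83.5≥81.0).
D: not dominated (best accuracy).
E: dominated by A (sample rate 872≥818, power draw 29≤103, accuracy 83.5≥81.0).
F: not dominated.
G: not dominated (best sample rate).
H: dominated by D (sample rate 606≥277, power draw 41≤173, accuracy 94.3≥86.7).
Pareto-optimal: A, D, F, G → 4.

4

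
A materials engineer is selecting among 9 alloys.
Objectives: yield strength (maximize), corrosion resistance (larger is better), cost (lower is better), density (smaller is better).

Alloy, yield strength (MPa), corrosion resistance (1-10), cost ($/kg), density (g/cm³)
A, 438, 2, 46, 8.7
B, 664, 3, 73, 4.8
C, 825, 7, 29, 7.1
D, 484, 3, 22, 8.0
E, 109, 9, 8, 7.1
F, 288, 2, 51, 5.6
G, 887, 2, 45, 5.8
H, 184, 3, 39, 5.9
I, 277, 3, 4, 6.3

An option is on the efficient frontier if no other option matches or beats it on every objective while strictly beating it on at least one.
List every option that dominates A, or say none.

C: yield strength 825≥438, corrosion resistance 7≥2, cost 29≤46, density 7.1≤8.7 — dominates A.
D: yield strength 484≥438, corrosion resistance 3≥2, cost 22≤46, density 8.0≤8.7 — dominates A.
G: yield strength 887≥438, corrosion resistance 2≥2, cost 45≤46, density 5.8≤8.7 — dominates A.
Others (B, E, F, H, I) are each worse than A on at least one objective.

C, D, G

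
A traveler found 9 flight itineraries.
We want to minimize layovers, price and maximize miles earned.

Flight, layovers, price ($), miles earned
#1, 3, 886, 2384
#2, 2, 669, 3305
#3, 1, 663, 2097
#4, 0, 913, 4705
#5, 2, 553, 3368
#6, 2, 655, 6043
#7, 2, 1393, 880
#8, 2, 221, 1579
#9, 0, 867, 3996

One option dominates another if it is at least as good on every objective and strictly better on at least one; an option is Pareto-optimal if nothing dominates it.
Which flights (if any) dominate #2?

#5: layovers 2≤2, price 553≤669, miles earned 3368≥3305 — dominates #2.
#6: layovers 2≤2, price 655≤669, miles earned 6043≥3305 — dominates #2.
Others (#1, #3, #4, #7, #8, #9) are each worse than #2 on at least one objective.

#5, #6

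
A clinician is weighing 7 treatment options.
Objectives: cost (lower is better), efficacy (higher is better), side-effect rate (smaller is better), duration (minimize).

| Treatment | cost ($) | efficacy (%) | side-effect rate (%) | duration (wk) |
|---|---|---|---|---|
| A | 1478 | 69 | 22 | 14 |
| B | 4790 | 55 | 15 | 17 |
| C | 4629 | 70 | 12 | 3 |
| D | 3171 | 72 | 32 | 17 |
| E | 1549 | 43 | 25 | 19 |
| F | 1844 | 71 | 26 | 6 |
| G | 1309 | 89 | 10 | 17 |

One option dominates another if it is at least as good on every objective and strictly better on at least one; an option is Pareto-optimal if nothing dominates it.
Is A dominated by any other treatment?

B: worse on cost (4790 vs 1478).
C: worse on cost (4629 vs 1478).
D: worse on cost (3171 vs 1478).
E: worse on cost (1549 vs 1478).
F: worse on cost (1844 vs 1478).
G: worse on duration (17 vs 14).
No option is at least as good as A on every objective and strictly better on one.

No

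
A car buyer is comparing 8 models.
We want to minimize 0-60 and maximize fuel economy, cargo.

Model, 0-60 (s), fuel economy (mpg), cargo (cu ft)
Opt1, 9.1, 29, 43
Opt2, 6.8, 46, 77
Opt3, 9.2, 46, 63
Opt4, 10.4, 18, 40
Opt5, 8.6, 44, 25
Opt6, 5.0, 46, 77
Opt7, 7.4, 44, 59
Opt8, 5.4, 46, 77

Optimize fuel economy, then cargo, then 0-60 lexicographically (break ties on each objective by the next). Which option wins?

Opt6

First maximize fuel economy: best is 46, kept {Opt2, Opt3, Opt6, Opt8}.
Then maximize cargo: best is 77, kept {Opt2, Opt6, Opt8}.
Then minimize 0-60: best is 5.0, kept {Opt6}.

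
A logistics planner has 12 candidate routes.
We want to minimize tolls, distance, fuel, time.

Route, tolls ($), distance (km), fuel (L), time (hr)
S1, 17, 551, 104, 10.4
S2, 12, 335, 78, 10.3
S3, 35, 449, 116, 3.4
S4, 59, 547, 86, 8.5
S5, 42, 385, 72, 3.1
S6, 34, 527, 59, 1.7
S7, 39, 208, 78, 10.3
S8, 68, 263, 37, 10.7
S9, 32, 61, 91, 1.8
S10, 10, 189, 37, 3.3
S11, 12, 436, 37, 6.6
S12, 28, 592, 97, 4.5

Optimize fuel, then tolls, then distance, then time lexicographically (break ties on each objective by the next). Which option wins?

First minimize fuel: best is 37, kept {S8, S10, S11}.
Then minimize tolls: best is 10, kept {S10}.

S10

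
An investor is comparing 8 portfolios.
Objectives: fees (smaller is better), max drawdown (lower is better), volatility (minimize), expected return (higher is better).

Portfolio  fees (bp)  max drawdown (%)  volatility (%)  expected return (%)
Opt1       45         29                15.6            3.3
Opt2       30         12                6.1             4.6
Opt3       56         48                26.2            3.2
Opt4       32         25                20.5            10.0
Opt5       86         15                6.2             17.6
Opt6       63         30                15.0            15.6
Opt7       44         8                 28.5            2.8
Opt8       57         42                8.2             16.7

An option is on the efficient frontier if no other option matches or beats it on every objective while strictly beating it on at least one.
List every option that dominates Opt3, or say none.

Opt1, Opt2, Opt4

Opt1: fees 45≤56, max drawdown 29≤48, volatility 15.6≤26.2, expected return 3.3≥3.2 — dominates Opt3.
Opt2: fees 30≤56, max drawdown 12≤48, volatility 6.1≤26.2, expected return 4.6≥3.2 — dominates Opt3.
Opt4: fees 32≤56, max drawdown 25≤48, volatility 20.5≤26.2, expected return 10.0≥3.2 — dominates Opt3.
Others (Opt5, Opt6, Opt7, Opt8) are each worse than Opt3 on at least one objective.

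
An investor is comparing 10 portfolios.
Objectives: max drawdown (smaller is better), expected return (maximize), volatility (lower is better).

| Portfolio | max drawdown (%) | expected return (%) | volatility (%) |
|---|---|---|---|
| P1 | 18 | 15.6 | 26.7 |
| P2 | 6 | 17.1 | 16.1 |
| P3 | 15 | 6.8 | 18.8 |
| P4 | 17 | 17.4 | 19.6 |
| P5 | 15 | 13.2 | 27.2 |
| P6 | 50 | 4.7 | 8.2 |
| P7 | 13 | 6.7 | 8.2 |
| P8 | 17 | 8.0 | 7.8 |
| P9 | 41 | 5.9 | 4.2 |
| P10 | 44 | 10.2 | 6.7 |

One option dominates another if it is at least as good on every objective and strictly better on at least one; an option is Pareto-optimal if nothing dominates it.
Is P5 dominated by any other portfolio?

Yes

P2 vs P5: max drawdown 6≤15, expected return 17.1≥13.2, volatility 16.1≤27.2 — P2 is at least as good on every objective and strictly better on at least one, so P2 dominates P5.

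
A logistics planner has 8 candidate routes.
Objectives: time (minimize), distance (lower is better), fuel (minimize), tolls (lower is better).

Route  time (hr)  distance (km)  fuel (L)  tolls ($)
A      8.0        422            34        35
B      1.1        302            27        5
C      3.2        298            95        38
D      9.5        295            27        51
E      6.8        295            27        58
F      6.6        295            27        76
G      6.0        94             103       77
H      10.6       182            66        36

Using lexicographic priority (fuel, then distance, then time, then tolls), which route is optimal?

First minimize fuel: best is 27, kept {B, D, E, F}.
Then minimize distance: best is 295, kept {D, E, F}.
Then minimize time: best is 6.6, kept {F}.

F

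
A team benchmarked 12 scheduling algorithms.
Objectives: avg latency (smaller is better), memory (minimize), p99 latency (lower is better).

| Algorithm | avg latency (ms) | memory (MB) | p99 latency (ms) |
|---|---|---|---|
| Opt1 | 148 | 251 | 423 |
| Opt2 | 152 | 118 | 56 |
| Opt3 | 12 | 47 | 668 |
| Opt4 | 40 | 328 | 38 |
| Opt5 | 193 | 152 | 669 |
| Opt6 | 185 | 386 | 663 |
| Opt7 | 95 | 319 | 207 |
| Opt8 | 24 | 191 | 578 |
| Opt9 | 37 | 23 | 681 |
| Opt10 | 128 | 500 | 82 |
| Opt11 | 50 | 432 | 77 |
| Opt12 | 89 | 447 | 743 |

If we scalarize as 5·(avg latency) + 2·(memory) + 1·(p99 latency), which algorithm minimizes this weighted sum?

Opt3

Opt1: 5·148 + 2·251 + 1·423 = 1665
Opt2: 5·152 + 2·118 + 1·56 = 1052
Opt3: 5·12 + 2·47 + 1·668 = 822
Opt4: 5·40 + 2·328 + 1·38 = 894
Opt5: 5·193 + 2·152 + 1·669 = 1938
Opt6: 5·185 + 2·386 + 1·663 = 2360
Opt7: 5·95 + 2·319 + 1·207 = 1320
Opt8: 5·24 + 2·191 + 1·578 = 1080
Opt9: 5·37 + 2·23 + 1·681 = 912
Opt10: 5·128 + 2·500 + 1·82 = 1722
Opt11: 5·50 + 2·432 + 1·77 = 1191
Opt12: 5·89 + 2·447 + 1·743 = 2082
Lowest: Opt3 at 822.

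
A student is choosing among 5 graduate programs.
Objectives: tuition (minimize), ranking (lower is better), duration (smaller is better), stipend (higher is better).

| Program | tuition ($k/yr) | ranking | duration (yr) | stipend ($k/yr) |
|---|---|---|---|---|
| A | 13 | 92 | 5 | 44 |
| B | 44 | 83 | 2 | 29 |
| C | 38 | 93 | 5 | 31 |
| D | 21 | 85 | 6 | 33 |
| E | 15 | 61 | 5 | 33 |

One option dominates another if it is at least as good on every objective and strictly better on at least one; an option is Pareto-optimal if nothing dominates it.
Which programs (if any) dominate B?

none

A: worse on ranking (92 vs 83).
C: worse on ranking (93 vs 83).
D: worse on ranking (85 vs 83).
E: worse on duration (5 vs 2).
No option dominates B.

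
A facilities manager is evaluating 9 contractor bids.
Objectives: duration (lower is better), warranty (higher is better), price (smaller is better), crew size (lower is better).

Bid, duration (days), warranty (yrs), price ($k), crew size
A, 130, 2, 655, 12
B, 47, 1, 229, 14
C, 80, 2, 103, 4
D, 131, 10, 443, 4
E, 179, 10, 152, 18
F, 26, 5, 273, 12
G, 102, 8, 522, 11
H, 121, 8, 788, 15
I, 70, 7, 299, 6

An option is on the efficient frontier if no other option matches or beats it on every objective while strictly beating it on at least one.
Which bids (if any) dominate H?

G

G: duration 102≤121, warranty 8≥8, price 522≤788, crew size 11≤15 — dominates H.
Others (A, B, C, D, E, F, I) are each worse than H on at least one objective.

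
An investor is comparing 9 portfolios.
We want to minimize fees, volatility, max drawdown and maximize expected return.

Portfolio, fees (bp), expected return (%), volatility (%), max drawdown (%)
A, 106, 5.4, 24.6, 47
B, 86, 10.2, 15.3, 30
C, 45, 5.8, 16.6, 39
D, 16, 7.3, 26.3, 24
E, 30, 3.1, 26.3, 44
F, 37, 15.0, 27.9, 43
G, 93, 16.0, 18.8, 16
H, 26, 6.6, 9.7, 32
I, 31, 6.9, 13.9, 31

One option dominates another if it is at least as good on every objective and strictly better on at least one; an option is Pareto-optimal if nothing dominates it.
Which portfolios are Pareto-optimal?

A: dominated by B (fees 86≤106, expected return 10.2≥5.4, volatility 15.3≤24.6, max drawdown 30≤47).
B: not dominated.
C: dominated by H (fees 26≤45, expected return 6.6≥5.8, volatility 9.7≤16.6, max drawdown 32≤39).
D: not dominated (best fees).
E: dominated by D (fees 16≤30, expected return 7.3≥3.1, volatility 26.3≤26.3, max drawdown 24≤44).
F: not dominated.
G: not dominated (best expected return).
H: not dominated (best volatility).
I: not dominated.

B, D, F, G, H, I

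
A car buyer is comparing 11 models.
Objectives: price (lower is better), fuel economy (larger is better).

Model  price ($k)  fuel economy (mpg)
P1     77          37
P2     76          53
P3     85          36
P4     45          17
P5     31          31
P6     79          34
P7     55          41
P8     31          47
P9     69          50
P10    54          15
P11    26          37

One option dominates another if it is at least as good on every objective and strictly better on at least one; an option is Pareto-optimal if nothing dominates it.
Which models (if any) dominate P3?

P1: price 77≤85, fuel economy 37≥36 — dominates P3.
P2: price 76≤85, fuel economy 53≥36 — dominates P3.
P7: price 55≤85, fuel economy 41≥36 — dominates P3.
P8: price 31≤85, fuel economy 47≥36 — dominates P3.
P9: price 69≤85, fuel economy 50≥36 — dominates P3.
P11: price 26≤85, fuel economy 37≥36 — dominates P3.
Others (P4, P5, P6, P10) are each worse than P3 on at least one objective.

P1, P2, P7, P8, P9, P11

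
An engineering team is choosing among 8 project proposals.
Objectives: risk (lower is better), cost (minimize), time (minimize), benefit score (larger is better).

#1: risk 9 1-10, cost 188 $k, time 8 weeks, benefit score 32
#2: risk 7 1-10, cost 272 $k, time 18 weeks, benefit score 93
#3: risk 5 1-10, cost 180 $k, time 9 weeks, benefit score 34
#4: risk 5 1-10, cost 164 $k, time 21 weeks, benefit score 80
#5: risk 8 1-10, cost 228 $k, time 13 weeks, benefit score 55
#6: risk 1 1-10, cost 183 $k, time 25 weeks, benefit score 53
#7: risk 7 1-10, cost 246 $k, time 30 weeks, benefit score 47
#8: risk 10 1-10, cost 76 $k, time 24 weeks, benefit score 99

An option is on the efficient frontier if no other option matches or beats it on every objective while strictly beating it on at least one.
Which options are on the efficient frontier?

#1: not dominated (best time).
#2: not dominated.
#3: not dominated.
#4: not dominated.
#5: not dominated.
#6: not dominated (best risk).
#7: dominated by #4 (risk 5≤7, cost 164≤246, time 21≤30, benefit score 80≥47).
#8: not dominated (best cost).

#1, #2, #3, #4, #5, #6, #8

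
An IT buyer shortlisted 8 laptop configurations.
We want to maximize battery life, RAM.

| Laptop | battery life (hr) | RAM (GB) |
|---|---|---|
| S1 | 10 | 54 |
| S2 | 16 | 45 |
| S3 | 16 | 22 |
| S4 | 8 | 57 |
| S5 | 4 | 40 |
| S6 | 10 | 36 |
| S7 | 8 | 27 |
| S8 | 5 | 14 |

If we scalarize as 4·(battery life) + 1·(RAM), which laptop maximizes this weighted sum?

S1: 4·10 + 1·54 = 94
S2: 4·16 + 1·45 = 109
S3: 4·16 + 1·22 = 86
S4: 4·8 + 1·57 = 89
S5: 4·4 + 1·40 = 56
S6: 4·10 + 1·36 = 76
S7: 4·8 + 1·27 = 59
S8: 4·5 + 1·14 = 34
Highest: S2 at 109.

S2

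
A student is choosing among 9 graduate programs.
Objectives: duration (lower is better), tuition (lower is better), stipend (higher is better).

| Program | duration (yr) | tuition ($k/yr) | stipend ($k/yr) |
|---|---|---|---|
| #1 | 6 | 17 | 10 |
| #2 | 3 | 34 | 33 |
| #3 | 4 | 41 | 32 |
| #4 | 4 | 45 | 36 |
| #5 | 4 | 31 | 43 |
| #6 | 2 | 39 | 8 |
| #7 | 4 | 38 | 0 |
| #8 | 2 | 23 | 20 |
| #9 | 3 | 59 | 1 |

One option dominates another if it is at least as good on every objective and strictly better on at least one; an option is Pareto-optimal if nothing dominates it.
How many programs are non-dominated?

4

#1: not dominated (best tuition).
#2: not dominated.
#3: dominated by #2 (duration 3≤4, tuition 34≤41, stipend 33≥32).
#4: dominated by #5 (duration 4≤4, tuition 31≤45, stipend 43≥36).
#5: not dominated (best stipend).
#6: dominated by #8 (duration 2≤2, tuition 23≤39, stipend 20≥8).
#7: dominated by #2 (duration 3≤4, tuition 34≤38, stipend 33≥0).
#8: not dominated.
#9: dominated by #2 (duration 3≤3, tuition 34≤59, stipend 33≥1).
Pareto-optimal: #1, #2, #5, #8 → 4.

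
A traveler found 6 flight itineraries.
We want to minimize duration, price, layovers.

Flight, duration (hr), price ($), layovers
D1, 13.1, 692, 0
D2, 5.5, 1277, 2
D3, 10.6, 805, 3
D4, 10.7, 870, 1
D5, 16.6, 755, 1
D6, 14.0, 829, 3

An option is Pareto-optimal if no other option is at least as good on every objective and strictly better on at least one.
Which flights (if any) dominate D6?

D1: duration 13.1≤14.0, price 692≤829, layovers 0≤3 — dominates D6.
D3: duration 10.6≤14.0, price 805≤829, layovers 3≤3 — dominates D6.
Others (D2, D4, D5) are each worse than D6 on at least one objective.

D1, D3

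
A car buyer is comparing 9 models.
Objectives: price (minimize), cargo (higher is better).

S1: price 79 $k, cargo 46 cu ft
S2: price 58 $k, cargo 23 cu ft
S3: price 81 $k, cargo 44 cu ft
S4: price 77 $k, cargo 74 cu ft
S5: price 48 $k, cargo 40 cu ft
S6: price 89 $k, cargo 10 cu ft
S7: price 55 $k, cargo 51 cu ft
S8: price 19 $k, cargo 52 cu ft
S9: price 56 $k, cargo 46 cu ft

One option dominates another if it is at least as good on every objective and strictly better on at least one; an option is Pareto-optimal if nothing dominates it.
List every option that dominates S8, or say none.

none

S1: worse on price (79 vs 19).
S2: worse on price (58 vs 19).
S3: worse on price (81 vs 19).
S4: worse on price (77 vs 19).
S5: worse on price (48 vs 19).
S6: worse on price (89 vs 19).
S7: worse on price (55 vs 19).
S9: worse on price (56 vs 19).
No option dominates S8.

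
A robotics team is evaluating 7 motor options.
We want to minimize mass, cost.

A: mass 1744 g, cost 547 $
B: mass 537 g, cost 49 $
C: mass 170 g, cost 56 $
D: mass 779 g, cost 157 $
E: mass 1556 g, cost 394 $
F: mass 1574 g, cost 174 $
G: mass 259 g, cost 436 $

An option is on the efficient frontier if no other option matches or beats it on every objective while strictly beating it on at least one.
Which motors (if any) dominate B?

none

A: worse on mass (1744 vs 537).
C: worse on cost (56 vs 49).
D: worse on mass (779 vs 537).
E: worse on mass (1556 vs 537).
F: worse on mass (1574 vs 537).
G: worse on cost (436 vs 49).
No option dominates B.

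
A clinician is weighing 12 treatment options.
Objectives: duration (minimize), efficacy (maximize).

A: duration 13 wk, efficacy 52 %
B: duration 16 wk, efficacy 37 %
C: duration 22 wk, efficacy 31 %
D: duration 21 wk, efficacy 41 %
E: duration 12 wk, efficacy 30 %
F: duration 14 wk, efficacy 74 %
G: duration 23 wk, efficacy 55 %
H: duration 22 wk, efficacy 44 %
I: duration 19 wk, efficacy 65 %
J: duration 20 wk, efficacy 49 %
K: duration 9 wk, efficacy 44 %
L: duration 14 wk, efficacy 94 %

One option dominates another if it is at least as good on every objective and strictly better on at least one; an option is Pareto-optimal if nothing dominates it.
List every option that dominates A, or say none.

none

B: worse on duration (16 vs 13).
C: worse on duration (22 vs 13).
D: worse on duration (21 vs 13).
E: worse on efficacy (30 vs 52).
F: worse on duration (14 vs 13).
G: worse on duration (23 vs 13).
H: worse on duration (22 vs 13).
I: worse on duration (19 vs 13).
J: worse on duration (20 vs 13).
K: worse on efficacy (44 vs 52).
L: worse on duration (14 vs 13).
No option dominates A.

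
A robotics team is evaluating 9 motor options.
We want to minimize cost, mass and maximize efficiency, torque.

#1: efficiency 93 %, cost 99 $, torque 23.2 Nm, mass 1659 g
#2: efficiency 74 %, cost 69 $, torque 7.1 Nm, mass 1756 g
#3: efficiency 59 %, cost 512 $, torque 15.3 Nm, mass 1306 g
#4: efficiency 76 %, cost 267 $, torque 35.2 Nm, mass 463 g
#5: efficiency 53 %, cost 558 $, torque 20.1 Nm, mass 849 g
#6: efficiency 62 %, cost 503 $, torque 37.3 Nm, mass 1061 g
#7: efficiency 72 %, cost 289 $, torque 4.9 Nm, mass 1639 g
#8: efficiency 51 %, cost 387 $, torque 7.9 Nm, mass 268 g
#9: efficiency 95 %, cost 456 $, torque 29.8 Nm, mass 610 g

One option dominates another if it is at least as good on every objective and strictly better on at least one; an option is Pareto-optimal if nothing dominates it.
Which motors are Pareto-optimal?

#1, #2, #4, #6, #8, #9

#1: not dominated.
#2: not dominated (best cost).
#3: dominated by #4 (efficiency 76≥59, cost 267≤512, torque 35.2≥15.3, mass 463≤1306).
#4: not dominated.
#5: dominated by #4 (efficiency 76≥53, cost 267≤558, torque 35.2≥20.1, mass 463≤849).
#6: not dominated (best torque).
#7: dominated by #4 (efficiency 76≥72, cost 267≤289, torque 35.2≥4.9, mass 463≤1639).
#8: not dominated (best mass).
#9: not dominated (best efficiency).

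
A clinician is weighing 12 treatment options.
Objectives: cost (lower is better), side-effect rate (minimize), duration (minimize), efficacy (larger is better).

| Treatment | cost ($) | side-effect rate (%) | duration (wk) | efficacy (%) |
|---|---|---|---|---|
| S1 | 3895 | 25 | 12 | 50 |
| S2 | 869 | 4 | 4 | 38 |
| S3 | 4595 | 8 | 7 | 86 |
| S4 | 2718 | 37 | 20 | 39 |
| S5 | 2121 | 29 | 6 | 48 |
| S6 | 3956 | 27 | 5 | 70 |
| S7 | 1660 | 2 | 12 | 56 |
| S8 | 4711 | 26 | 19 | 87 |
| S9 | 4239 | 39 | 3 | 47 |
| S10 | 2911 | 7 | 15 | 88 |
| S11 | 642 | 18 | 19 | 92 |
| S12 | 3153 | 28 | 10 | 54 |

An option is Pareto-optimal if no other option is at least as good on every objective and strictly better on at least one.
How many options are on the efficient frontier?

9

S1: dominated by S7 (cost 1660≤3895, side-effect rate 2≤25, duration 12≤12, efficacy 56≥50).
S2: not dominated.
S3: not dominated.
S4: dominated by S5 (cost 2121≤2718, side-effect rate 29≤37, duration 6≤20, efficacy 48≥39).
S5: not dominated.
S6: not dominated.
S7: not dominated (best side-effect rate).
S8: dominated by S10 (cost 2911≤4711, side-effect rate 7≤26, duration 15≤19, efficacy 88≥87).
S9: not dominated (best duration).
S10: not dominated.
S11: not dominated (best cost).
S12: not dominated.
Pareto-optimal: S2, S3, S5, S6, S7, S9, S10, S11, S12 → 9.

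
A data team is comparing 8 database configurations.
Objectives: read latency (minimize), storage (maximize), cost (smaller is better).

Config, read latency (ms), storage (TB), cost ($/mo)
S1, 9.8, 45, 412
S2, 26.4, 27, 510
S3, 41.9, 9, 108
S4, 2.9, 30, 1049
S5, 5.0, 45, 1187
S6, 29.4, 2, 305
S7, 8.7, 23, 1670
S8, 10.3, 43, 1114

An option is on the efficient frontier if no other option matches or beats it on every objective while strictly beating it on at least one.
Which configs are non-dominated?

S1, S3, S4, S5, S6

S1: not dominated.
S2: dominated by S1 (read latency 9.8≤26.4, storage 45≥27, cost 412≤510).
S3: not dominated (best cost).
S4: not dominated (best read latency).
S5: not dominated.
S6: not dominated.
S7: dominated by S4 (read latency 2.9≤8.7, storage 30≥23, cost 1049≤1670).
S8: dominated by S1 (read latency 9.8≤10.3, storage 45≥43, cost 412≤1114).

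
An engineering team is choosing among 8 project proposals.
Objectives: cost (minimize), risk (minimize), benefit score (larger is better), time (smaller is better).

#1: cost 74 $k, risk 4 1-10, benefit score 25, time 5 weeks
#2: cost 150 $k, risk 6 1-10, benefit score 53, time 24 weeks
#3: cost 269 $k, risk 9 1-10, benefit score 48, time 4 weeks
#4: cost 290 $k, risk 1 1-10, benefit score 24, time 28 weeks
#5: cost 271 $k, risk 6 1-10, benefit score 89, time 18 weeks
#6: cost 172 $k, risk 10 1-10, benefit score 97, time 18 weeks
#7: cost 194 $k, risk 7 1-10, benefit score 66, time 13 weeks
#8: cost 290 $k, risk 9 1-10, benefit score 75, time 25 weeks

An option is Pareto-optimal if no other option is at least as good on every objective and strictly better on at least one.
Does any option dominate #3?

#1: worse on benefit score (25 vs 48).
#2: worse on time (24 vs 4).
#4: worse on cost (290 vs 269).
#5: worse on cost (271 vs 269).
#6: worse on risk (10 vs 9).
#7: worse on time (13 vs 4).
#8: worse on cost (290 vs 269).
No option is at least as good as #3 on every objective and strictly better on one.

No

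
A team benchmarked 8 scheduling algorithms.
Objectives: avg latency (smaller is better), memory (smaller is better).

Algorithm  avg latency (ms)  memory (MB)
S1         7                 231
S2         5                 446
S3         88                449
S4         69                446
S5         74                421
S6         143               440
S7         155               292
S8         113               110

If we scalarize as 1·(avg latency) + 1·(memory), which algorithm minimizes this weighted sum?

S1: 1·7 + 1·231 = 238
S2: 1·5 + 1·446 = 451
S3: 1·88 + 1·449 = 537
S4: 1·69 + 1·446 = 515
S5: 1·74 + 1·421 = 495
S6: 1·143 + 1·440 = 583
S7: 1·155 + 1·292 = 447
S8: 1·113 + 1·110 = 223
Lowest: S8 at 223.

S8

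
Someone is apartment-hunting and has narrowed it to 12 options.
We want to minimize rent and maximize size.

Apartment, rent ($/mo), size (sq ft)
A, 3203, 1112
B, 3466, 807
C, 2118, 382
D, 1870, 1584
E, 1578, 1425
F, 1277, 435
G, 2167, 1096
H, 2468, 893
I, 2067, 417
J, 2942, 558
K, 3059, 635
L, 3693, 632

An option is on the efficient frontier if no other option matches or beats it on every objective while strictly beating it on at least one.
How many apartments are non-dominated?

3

A: dominated by D (rent 1870≤3203, size 1584≥1112).
B: dominated by A (rent 3203≤3466, size 1112≥807).
C: dominated by D (rent 1870≤2118, size 1584≥382).
D: not dominated (best size).
E: not dominated.
F: not dominated (best rent).
G: dominated by D (rent 1870≤2167, size 1584≥1096).
H: dominated by D (rent 1870≤2468, size 1584≥893).
I: dominated by D (rent 1870≤2067, size 1584≥417).
J: dominated by D (rent 1870≤2942, size 1584≥558).
K: dominated by D (rent 1870≤3059, size 1584≥635).
L: dominated by A (rent 3203≤3693, size 1112≥632).
Pareto-optimal: D, E, F → 3.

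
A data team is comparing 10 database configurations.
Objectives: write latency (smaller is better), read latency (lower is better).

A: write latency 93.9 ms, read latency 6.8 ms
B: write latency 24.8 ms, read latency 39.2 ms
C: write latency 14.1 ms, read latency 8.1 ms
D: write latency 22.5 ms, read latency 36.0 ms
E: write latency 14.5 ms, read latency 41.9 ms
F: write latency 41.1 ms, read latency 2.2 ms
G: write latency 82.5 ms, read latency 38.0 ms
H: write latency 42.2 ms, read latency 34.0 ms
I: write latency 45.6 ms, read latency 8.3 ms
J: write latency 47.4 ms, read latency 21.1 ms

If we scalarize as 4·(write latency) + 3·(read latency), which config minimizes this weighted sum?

A: 4·93.9 + 3·6.8 = 396.0
B: 4·24.8 + 3·39.2 = 216.8
C: 4·14.1 + 3·8.1 = 80.7
D: 4·22.5 + 3·36.0 = 198.0
E: 4·14.5 + 3·41.9 = 183.7
F: 4·41.1 + 3·2.2 = 171.0
G: 4·82.5 + 3·38.0 = 444.0
H: 4·42.2 + 3·34.0 = 270.8
I: 4·45.6 + 3·8.3 = 207.3
J: 4·47.4 + 3·21.1 = 252.9
Lowest: C at 80.7.

C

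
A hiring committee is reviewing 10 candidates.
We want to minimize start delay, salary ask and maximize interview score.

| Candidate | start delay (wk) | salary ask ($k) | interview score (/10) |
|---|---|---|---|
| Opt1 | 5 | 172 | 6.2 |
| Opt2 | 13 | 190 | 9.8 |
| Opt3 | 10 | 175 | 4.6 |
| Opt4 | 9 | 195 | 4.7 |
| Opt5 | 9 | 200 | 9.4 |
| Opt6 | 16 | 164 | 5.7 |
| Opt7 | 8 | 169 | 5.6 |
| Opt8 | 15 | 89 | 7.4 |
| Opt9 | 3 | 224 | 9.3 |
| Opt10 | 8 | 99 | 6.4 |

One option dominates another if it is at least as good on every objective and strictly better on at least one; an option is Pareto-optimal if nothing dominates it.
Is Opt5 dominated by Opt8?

No

Opt8 vs Opt5: Opt8 is worse on start delay (15 vs 9), so it does not dominate Opt5.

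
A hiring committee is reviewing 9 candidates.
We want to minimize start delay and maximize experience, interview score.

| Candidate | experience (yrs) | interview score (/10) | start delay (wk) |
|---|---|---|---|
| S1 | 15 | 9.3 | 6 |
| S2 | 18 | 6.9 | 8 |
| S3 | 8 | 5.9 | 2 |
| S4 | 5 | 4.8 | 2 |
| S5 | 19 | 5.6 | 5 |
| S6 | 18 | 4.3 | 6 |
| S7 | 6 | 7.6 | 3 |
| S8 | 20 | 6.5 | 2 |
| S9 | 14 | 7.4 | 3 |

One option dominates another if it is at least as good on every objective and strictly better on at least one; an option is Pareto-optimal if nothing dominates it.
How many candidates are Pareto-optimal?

S1: not dominated (best interview score).
S2: not dominated.
S3: dominated by S8 (experience 20≥8, interview score 6.5≥5.9, start delay 2≤2).
S4: dominated by S3 (experience 8≥5, interview score 5.9≥4.8, start delay 2≤2).
S5: dominated by S8 (experience 20≥19, interview score 6.5≥5.6, start delay 2≤5).
S6: dominated by S5 (experience 19≥18, interview score 5.6≥4.3, start delay 5≤6).
S7: not dominated.
S8: not dominated (best experience).
S9: not dominated.
Pareto-optimal: S1, S2, S7, S8, S9 → 5.

5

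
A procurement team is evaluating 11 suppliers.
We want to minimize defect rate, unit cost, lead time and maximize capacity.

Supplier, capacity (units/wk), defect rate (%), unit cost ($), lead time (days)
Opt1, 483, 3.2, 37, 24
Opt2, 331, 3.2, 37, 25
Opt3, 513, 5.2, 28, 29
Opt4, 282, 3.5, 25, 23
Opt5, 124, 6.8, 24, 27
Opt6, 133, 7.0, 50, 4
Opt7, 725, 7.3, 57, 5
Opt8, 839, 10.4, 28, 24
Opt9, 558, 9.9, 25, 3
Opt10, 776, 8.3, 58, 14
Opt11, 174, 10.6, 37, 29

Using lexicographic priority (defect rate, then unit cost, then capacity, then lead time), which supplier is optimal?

Opt1

First minimize defect rate: best is 3.2, kept {Opt1, Opt2}.
Then minimize unit cost: best is 37, kept {Opt1, Opt2}.
Then maximize capacity: best is 483, kept {Opt1}.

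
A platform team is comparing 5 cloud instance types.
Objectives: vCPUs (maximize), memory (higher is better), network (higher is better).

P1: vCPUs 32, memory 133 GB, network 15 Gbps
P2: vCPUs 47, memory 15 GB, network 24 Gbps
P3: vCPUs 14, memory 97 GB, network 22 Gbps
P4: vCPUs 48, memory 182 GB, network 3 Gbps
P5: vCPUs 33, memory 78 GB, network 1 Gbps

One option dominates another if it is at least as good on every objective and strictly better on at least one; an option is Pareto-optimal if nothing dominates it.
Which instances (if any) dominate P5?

P4: vCPUs 48≥33, memory 182≥78, network 3≥1 — dominates P5.
Others (P1, P2, P3) are each worse than P5 on at least one objective.

P4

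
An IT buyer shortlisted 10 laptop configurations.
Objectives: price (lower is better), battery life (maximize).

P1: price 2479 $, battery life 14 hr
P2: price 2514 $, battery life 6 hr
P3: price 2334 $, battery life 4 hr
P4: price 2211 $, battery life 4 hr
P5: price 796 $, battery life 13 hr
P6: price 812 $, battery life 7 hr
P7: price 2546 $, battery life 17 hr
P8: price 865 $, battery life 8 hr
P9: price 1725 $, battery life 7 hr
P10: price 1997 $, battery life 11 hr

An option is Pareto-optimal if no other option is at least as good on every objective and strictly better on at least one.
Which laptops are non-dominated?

P1: not dominated.
P2: dominated by P1 (price 2479≤2514, battery life 14≥6).
P3: dominated by P4 (price 2211≤2334, battery life 4≥4).
P4: dominated by P5 (price 796≤2211, battery life 13≥4).
P5: not dominated (best price).
P6: dominated by P5 (price 796≤812, battery life 13≥7).
P7: not dominated (best battery life).
P8: dominated by P5 (price 796≤865, battery life 13≥8).
P9: dominated by P5 (price 796≤1725, battery life 13≥7).
P10: dominated by P5 (price 796≤1997, battery life 13≥11).

P1, P5, P7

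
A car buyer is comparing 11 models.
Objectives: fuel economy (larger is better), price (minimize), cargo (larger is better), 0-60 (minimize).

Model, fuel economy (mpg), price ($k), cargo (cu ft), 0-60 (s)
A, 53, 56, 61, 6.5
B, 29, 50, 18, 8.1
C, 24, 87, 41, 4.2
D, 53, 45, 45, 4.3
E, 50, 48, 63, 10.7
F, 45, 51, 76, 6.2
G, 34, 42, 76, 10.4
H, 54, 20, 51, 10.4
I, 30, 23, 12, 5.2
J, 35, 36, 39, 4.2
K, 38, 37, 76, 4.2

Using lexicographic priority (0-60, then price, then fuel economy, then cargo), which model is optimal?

First minimize 0-60: best is 4.2, kept {C, J, K}.
Then minimize price: best is 36, kept {J}.

J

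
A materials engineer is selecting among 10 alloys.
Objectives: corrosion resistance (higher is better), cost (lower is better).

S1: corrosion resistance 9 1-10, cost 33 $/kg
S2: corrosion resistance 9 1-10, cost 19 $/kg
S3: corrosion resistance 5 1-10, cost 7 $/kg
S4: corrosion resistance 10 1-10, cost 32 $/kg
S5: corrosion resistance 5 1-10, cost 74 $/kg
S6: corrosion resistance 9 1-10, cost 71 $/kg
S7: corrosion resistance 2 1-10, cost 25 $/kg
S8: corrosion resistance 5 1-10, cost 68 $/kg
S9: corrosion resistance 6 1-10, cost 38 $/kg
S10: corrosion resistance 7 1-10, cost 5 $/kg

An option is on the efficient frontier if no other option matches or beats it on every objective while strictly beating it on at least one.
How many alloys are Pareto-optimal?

S1: dominated by S2 (corrosion resistance 9≥9, cost 19≤33).
S2: not dominated.
S3: dominated by S10 (corrosion resistance 7≥5, cost 5≤7).
S4: not dominated (best corrosion resistance).
S5: dominated by S1 (corrosion resistance 9≥5, cost 33≤74).
S6: dominated by S1 (corrosion resistance 9≥9, cost 33≤71).
S7: dominated by S2 (corrosion resistance 9≥2, cost 19≤25).
S8: dominated by S1 (corrosion resistance 9≥5, cost 33≤68).
S9: dominated by S1 (corrosion resistance 9≥6, cost 33≤38).
S10: not dominated (best cost).
Pareto-optimal: S2, S4, S10 → 3.

3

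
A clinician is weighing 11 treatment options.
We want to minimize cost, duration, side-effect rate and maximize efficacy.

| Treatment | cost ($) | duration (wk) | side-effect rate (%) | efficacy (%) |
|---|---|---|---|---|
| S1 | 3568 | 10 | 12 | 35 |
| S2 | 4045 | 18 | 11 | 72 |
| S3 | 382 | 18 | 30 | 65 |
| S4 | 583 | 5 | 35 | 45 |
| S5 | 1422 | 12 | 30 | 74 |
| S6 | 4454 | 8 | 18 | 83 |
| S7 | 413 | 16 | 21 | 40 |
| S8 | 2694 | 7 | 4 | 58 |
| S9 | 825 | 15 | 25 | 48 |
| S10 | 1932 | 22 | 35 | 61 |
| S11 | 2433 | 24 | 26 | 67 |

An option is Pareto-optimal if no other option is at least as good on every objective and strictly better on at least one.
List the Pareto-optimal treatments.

S1: dominated by S8 (cost 2694≤3568, duration 7≤10, side-effect rate 4≤12, efficacy 58≥35).
S2: not dominated.
S3: not dominated (best cost).
S4: not dominated (best duration).
S5: not dominated.
S6: not dominated (best efficacy).
S7: not dominated.
S8: not dominated (best side-effect rate).
S9: not dominated.
S10: dominated by S3 (cost 382≤1932, duration 18≤22, side-effect rate 30≤35, efficacy 65≥61).
S11: not dominated.

S2, S3, S4, S5, S6, S7, S8, S9, S11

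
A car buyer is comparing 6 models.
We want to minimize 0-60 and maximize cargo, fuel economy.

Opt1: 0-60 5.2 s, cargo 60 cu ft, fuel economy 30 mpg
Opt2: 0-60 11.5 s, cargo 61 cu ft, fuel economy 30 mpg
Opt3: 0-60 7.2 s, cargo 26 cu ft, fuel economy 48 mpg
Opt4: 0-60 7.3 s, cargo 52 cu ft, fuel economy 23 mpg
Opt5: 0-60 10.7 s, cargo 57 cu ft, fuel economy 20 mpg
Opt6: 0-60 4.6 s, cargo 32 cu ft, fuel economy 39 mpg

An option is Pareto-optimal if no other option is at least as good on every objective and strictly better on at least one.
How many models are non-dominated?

4

Opt1: not dominated.
Opt2: not dominated (best cargo).
Opt3: not dominated (best fuel economy).
Opt4: dominated by Opt1 (0-60 5.2≤7.3, cargo 60≥52, fuel economy 30≥23).
Opt5: dominated by Opt1 (0-60 5.2≤10.7, cargo 60≥57, fuel economy 30≥20).
Opt6: not dominated (best 0-60).
Pareto-optimal: Opt1, Opt2, Opt3, Opt6 → 4.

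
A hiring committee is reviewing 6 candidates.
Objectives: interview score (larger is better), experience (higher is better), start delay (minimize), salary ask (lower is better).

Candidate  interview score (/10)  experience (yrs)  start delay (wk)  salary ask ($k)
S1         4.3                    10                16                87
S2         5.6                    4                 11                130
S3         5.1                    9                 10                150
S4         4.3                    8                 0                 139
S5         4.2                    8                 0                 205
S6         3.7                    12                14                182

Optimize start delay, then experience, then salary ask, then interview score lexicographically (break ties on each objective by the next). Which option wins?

First minimize start delay: best is 0, kept {S4, S5}.
Then maximize experience: best is 8, kept {S4, S5}.
Then minimize salary ask: best is 139, kept {S4}.

S4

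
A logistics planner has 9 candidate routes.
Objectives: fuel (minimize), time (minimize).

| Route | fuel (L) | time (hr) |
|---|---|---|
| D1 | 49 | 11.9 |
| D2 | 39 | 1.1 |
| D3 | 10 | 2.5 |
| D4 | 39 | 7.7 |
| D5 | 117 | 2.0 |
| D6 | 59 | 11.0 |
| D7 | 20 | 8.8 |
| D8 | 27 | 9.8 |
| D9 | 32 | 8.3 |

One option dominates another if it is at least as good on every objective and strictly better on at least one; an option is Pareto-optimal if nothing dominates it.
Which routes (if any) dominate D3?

none

D1: worse on fuel (49 vs 10).
D2: worse on fuel (39 vs 10).
D4: worse on fuel (39 vs 10).
D5: worse on fuel (117 vs 10).
D6: worse on fuel (59 vs 10).
D7: worse on fuel (20 vs 10).
D8: worse on fuel (27 vs 10).
D9: worse on fuel (32 vs 10).
No option dominates D3.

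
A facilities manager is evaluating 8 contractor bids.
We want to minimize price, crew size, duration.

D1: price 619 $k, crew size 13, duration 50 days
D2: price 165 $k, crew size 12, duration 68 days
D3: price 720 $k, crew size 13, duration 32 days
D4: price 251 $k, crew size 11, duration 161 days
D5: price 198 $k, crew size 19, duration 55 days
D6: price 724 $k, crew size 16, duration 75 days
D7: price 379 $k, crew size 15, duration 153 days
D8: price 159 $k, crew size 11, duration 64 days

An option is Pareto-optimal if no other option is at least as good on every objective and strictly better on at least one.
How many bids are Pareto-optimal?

D1: not dominated.
D2: dominated by D8 (price 159≤165, crew size 11≤12, duration 64≤68).
D3: not dominated (best duration).
D4: dominated by D8 (price 159≤251, crew size 11≤11, duration 64≤161).
D5: not dominated.
D6: dominated by D1 (price 619≤724, crew size 13≤16, duration 50≤75).
D7: dominated by D2 (price 165≤379, crew size 12≤15, duration 68≤153).
D8: not dominated (best price).
Pareto-optimal: D1, D3, D5, D8 → 4.

4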